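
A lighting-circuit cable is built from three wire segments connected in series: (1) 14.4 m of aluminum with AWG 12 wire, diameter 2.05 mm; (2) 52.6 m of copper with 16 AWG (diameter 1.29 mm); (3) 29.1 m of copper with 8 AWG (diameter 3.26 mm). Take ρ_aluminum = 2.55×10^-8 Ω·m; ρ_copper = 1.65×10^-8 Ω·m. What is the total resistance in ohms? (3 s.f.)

Seg 1: A = π(2.05/2 mm)² = π(1.0250e-03 m)² = 3.301e-06 m²
R_1 = (2.55×10^-8)(14.4)/(3.301e-06) = 0.1113 Ω
Seg 2: A = π(1.29/2 mm)² = π(6.4500e-04 m)² = 1.307e-06 m²
R_2 = (1.65×10^-8)(52.6)/(1.307e-06) = 0.664 Ω
Seg 3: A = π(3.26/2 mm)² = π(1.6300e-03 m)² = 8.347e-06 m²
R_3 = (1.65×10^-8)(29.1)/(8.347e-06) = 0.05752 Ω
R_total = R_1 + R_2 + R_3 = 0.833 Ω

0.833 Ω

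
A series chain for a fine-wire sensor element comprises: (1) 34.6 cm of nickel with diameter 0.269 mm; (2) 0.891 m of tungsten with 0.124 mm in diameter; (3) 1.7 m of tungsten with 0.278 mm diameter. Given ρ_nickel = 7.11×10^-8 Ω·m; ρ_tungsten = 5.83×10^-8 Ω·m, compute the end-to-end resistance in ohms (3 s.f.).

Seg 1: A = π(d/2)² = π(1.3450e-04 m)² = 5.683e-08 m²
R_1 = (7.11×10^-8)(0.346)/(5.683e-08) = 0.4329 Ω
Seg 2: A = π(d/2)² = π(6.2000e-05 m)² = 1.208e-08 m²
R_2 = (5.83×10^-8)(0.891)/(1.208e-08) = 4.301 Ω
Seg 3: A = π(d/2)² = π(1.3900e-04 m)² = 6.070e-08 m²
R_3 = (5.83×10^-8)(1.7)/(6.070e-08) = 1.633 Ω
R_total = R_1 + R_2 + R_3 = 6.37 Ω

6.37 Ω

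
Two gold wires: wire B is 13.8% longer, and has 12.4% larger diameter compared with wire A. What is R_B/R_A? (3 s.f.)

R ∝ L/d², so R_B/R_A = (1 + 13.8/100) × (1 + 12.4/100)⁻²
= 1.138 × 0.7915 = 0.901

0.901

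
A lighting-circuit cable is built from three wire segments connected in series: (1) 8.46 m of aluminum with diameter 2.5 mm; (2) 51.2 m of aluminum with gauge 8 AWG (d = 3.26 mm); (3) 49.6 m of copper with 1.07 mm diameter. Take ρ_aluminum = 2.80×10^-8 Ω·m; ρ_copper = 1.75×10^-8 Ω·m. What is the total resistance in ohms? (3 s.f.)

1.19 Ω

Seg 1: A = π(d/2)² = π(1.2500e-03 m)² = 4.909e-06 m²
R_1 = (2.80×10^-8)(8.46)/(4.909e-06) = 0.04826 Ω
Seg 2: A = π(3.26/2 mm)² = π(1.6300e-03 m)² = 8.347e-06 m²
R_2 = (2.80×10^-8)(51.2)/(8.347e-06) = 0.1718 Ω
Seg 3: A = π(d/2)² = π(5.3500e-04 m)² = 8.992e-07 m²
R_3 = (1.75×10^-8)(49.6)/(8.992e-07) = 0.9653 Ω
R_total = R_1 + R_2 + R_3 = 1.19 Ω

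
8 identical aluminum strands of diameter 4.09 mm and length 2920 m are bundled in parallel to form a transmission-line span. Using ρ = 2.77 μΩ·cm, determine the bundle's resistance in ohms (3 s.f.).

ρ = 2.77 μΩ·cm = 2.77×10^-8 Ω·m
A_strand = π(2.0450e-03 m)² = 1.314e-05 m²
R_strand = ρL/A = (2.77×10^-8)(2920)/(1.314e-05) = 6.156 Ω
R_total = R_strand/N = 6.156/8 = 0.770 Ω

0.770 Ω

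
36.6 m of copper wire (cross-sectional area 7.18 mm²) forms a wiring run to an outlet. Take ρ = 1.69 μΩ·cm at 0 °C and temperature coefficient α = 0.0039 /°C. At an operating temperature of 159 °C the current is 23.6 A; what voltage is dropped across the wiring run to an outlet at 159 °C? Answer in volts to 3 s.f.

ρ = 1.69 μΩ·cm = 1.69×10^-8 Ω·m
A = 7.18 mm² = 7.180e-06 m²
R₍0₎ = ρL/A = (1.69×10^-8)(36.6)/(7.180e-06) = 0.08615 Ω
R₍159₎ = R₍0₎(1 + αΔT) = 0.08615 × (1 + 0.0039×159) = 0.1396 Ω
V = IR = 23.6 × 0.1396 = 3.29 V

3.29 V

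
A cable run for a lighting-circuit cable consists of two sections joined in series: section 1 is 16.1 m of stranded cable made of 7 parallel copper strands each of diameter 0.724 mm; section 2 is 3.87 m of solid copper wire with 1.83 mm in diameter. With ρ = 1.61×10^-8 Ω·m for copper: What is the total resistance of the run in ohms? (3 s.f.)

Section 1: A_strand = π(3.6200e-04)² = 4.117e-07 m²; R₁ = ρL/(N·A_s) = (1.61×10^-8)(16.1)/(7×4.117e-07) = 0.08995 Ω
Section 2: A = π(d/2)² = π(9.1500e-04 m)² = 2.630e-06 m²
R₂ = (1.61×10^-8)(3.87)/(2.630e-06) = 0.02369 Ω
R = R₁ + R₂ = 0.114 Ω

0.114 Ω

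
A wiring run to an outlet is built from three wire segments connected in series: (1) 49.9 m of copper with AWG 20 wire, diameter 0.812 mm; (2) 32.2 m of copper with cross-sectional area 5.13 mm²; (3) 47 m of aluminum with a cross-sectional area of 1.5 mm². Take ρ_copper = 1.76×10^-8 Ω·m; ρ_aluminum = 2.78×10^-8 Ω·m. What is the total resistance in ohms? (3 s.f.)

Seg 1: A = π(0.812/2 mm)² = π(4.0600e-04 m)² = 5.178e-07 m²
R_1 = (1.76×10^-8)(49.9)/(5.178e-07) = 1.696 Ω
Seg 2: A = 5.13 mm² = 5.130e-06 m²
R_2 = (1.76×10^-8)(32.2)/(5.130e-06) = 0.1105 Ω
Seg 3: A = 1.5 mm² = 1.500e-06 m²
R_3 = (2.78×10^-8)(47)/(1.500e-06) = 0.8711 Ω
R_total = R_1 + R_2 + R_3 = 2.68 Ω

2.68 Ω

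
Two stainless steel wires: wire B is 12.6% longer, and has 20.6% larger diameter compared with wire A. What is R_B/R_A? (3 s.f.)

0.774

R ∝ L/d², so R_B/R_A = (1 + 12.6/100) × (1 + 20.6/100)⁻²
= 1.126 × 0.6875 = 0.774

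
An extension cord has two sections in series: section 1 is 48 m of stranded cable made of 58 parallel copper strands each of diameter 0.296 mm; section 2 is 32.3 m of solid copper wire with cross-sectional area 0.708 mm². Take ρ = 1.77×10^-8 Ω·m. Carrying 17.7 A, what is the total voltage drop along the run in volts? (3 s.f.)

18.1 V

Section 1: A_strand = π(1.4800e-04)² = 6.881e-08 m²; R₁ = ρL/(N·A_s) = (1.77×10^-8)(48)/(58×6.881e-08) = 0.2129 Ω
Section 2: A = 0.708 mm² = 7.080e-07 m²
R₂ = (1.77×10^-8)(32.3)/(7.080e-07) = 0.8075 Ω
R = R₁ + R₂ = 1.02 Ω
V = IR = 17.7 × 1.02 = 18.1 V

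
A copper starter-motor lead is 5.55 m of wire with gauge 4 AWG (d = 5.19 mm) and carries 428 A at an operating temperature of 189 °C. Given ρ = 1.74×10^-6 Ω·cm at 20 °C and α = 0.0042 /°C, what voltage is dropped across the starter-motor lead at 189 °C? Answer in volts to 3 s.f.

ρ = 1.74×10^-6 Ω·cm = 1.74×10^-8 Ω·m
A = π(5.19/2 mm)² = π(2.5950e-03 m)² = 2.116e-05 m²
R₍20₎ = ρL/A = (1.74×10^-8)(5.55)/(2.116e-05) = 0.004565 Ω
R₍189₎ = R₍20₎(1 + αΔT) = 0.004565 × (1 + 0.0042×169) = 0.007805 Ω
V = IR = 428 × 0.007805 = 3.34 V

3.34 V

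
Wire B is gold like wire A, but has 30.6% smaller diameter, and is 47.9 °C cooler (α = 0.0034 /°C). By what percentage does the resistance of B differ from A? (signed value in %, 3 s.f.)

R ∝ ρL/d² with ρ ∝ (1+αΔT), so R_B/R_A = (1 − 30.6/100)⁻² × (1 − 0.0034×47.9)
= 2.076 × 0.8371 = 1.738
(R_B − R_A)/R_A = 1.738 − 1 = 73.8%

73.8%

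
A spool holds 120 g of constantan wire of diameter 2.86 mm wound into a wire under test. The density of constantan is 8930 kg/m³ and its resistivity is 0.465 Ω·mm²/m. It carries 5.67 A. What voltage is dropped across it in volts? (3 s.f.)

ρ = 0.465 Ω·mm²/m = 4.65×10^-7 Ω·m
A = π(d/2)² = π(1.4300e-03 m)² = 6.4242e-06 m²
L = m/(density·A) = 0.12/(8930×6.4242e-06) = 2.092 m
R = ρL/A = (4.65×10^-7)(2.092)/(6.4242e-06) = 0.1514 Ω
V = IR = 5.67 × 0.1514 = 0.858 V

0.858 V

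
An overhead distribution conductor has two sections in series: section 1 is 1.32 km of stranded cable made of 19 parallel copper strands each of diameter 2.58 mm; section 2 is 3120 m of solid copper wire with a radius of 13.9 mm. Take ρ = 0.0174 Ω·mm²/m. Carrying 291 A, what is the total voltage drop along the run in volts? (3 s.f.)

93.3 V

ρ = 0.0174 Ω·mm²/m = 1.74×10^-8 Ω·m
Section 1: A_strand = π(1.2900e-03)² = 5.228e-06 m²; R₁ = ρL/(N·A_s) = (1.74×10^-8)(1320)/(19×5.228e-06) = 0.2312 Ω
Section 2: A = πr² = π(1.3900e-02 m)² = 6.070e-04 m²
R₂ = (1.74×10^-8)(3120)/(6.070e-04) = 0.08944 Ω
R = R₁ + R₂ = 0.3207 Ω
V = IR = 291 × 0.3207 = 93.3 V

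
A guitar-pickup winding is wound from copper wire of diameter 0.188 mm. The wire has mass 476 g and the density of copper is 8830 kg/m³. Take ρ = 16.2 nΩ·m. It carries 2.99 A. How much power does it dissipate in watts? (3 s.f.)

ρ = 16.2 nΩ·m = 1.62×10^-8 Ω·m
A = π(d/2)² = π(9.4000e-05 m)² = 2.7759e-08 m²
L = m/(density·A) = 0.476/(8830×2.7759e-08) = 1942 m
R = ρL/A = (1.62×10^-8)(1942)/(2.7759e-08) = 1133 Ω
P = I²R = (2.99)² × 1133 = 10100 W

10100 W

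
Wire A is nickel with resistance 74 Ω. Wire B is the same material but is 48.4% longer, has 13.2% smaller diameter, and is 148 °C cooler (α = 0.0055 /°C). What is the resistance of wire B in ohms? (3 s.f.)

27.1 Ω

R ∝ ρL/d² with ρ ∝ (1+αΔT), so R_B/R_A = (1 + 48.4/100) × (1 − 13.2/100)⁻² × (1 − 0.0055×148)
= 1.484 × 1.327 × 0.186 = 0.3664
R_B = 0.3664 × 74 = 27.1 Ω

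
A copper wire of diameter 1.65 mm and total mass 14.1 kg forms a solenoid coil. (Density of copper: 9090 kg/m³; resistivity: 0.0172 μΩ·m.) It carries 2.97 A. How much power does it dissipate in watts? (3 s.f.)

51.5 W

ρ = 0.0172 μΩ·m = 1.72×10^-8 Ω·m
A = π(d/2)² = π(8.2500e-04 m)² = 2.1382e-06 m²
L = m/(density·A) = 14.1/(9090×2.1382e-06) = 725.4 m
R = ρL/A = (1.72×10^-8)(725.4)/(2.1382e-06) = 5.835 Ω
P = I²R = (2.97)² × 5.835 = 51.5 W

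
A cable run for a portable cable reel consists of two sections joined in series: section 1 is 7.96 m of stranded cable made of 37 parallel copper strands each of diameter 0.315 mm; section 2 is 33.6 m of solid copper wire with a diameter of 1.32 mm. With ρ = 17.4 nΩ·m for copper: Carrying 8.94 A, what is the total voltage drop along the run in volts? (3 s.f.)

4.25 V

ρ = 17.4 nΩ·m = 1.74×10^-8 Ω·m
Section 1: A_strand = π(1.5750e-04)² = 7.793e-08 m²; R₁ = ρL/(N·A_s) = (1.74×10^-8)(7.96)/(37×7.793e-08) = 0.04803 Ω
Section 2: A = π(d/2)² = π(6.6000e-04 m)² = 1.368e-06 m²
R₂ = (1.74×10^-8)(33.6)/(1.368e-06) = 0.4272 Ω
R = R₁ + R₂ = 0.4753 Ω
V = IR = 8.94 × 0.4753 = 4.25 V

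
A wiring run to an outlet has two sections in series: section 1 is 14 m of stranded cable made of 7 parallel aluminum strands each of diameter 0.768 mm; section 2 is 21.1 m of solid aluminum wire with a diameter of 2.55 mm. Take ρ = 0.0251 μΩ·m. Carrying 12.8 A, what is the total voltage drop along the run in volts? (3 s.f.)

2.71 V

ρ = 0.0251 μΩ·m = 2.51×10^-8 Ω·m
Section 1: A_strand = π(3.8400e-04)² = 4.632e-07 m²; R₁ = ρL/(N·A_s) = (2.51×10^-8)(14)/(7×4.632e-07) = 0.1084 Ω
Section 2: A = π(d/2)² = π(1.2750e-03 m)² = 5.107e-06 m²
R₂ = (2.51×10^-8)(21.1)/(5.107e-06) = 0.1037 Ω
R = R₁ + R₂ = 0.2121 Ω
V = IR = 12.8 × 0.2121 = 2.71 V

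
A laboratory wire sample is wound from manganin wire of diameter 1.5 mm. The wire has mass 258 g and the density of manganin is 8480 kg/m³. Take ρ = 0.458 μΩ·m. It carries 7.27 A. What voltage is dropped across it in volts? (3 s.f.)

ρ = 0.458 μΩ·m = 4.58×10^-7 Ω·m
A = π(d/2)² = π(7.5000e-04 m)² = 1.7671e-06 m²
L = m/(density·A) = 0.258/(8480×1.7671e-06) = 17.22 m
R = ρL/A = (4.58×10^-7)(17.22)/(1.7671e-06) = 4.462 Ω
V = IR = 7.27 × 4.462 = 32.4 V

32.4 V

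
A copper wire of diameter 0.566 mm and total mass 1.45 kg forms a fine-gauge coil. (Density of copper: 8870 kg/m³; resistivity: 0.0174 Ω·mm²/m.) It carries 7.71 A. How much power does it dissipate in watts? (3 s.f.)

ρ = 0.0174 Ω·mm²/m = 1.74×10^-8 Ω·m
A = π(d/2)² = π(2.8300e-04 m)² = 2.5161e-07 m²
L = m/(density·A) = 1.45/(8870×2.5161e-07) = 649.7 m
R = ρL/A = (1.74×10^-8)(649.7)/(2.5161e-07) = 44.93 Ω
P = I²R = (7.71)² × 44.93 = 2670 W

2670 W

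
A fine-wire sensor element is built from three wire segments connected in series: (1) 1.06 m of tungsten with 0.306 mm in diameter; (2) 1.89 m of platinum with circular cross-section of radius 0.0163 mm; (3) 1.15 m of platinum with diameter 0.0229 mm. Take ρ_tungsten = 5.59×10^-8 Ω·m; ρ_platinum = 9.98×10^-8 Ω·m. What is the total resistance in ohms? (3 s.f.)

505 Ω

Seg 1: A = π(d/2)² = π(1.5300e-04 m)² = 7.354e-08 m²
R_1 = (5.59×10^-8)(1.06)/(7.354e-08) = 0.8057 Ω
Seg 2: A = πr² = π(1.6300e-05 m)² = 8.347e-10 m²
R_2 = (9.98×10^-8)(1.89)/(8.347e-10) = 226 Ω
Seg 3: A = π(d/2)² = π(1.1450e-05 m)² = 4.119e-10 m²
R_3 = (9.98×10^-8)(1.15)/(4.119e-10) = 278.7 Ω
R_total = R_1 + R_2 + R_3 = 505 Ω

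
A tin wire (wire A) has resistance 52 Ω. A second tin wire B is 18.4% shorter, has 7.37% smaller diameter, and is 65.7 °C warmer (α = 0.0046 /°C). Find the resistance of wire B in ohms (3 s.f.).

64.4 Ω

R ∝ ρL/d² with ρ ∝ (1+αΔT), so R_B/R_A = (1 − 18.4/100) × (1 − 7.37/100)⁻² × (1 + 0.0046×65.7)
= 0.816 × 1.165 × 1.302 = 1.238
R_B = 1.238 × 52 = 64.4 Ω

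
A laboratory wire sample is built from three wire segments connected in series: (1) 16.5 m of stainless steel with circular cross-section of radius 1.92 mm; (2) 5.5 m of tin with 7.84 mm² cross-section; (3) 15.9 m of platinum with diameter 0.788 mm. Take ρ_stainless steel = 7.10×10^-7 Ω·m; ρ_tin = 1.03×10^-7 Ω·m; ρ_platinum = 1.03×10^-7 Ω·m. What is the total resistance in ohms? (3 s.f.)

Seg 1: A = πr² = π(1.9200e-03 m)² = 1.158e-05 m²
R_1 = (7.10×10^-7)(16.5)/(1.158e-05) = 1.012 Ω
Seg 2: A = 7.84 mm² = 7.840e-06 m²
R_2 = (1.03×10^-7)(5.5)/(7.840e-06) = 0.07226 Ω
Seg 3: A = π(d/2)² = π(3.9400e-04 m)² = 4.877e-07 m²
R_3 = (1.03×10^-7)(15.9)/(4.877e-07) = 3.358 Ω
R_total = R_1 + R_2 + R_3 = 4.44 Ω

4.44 Ω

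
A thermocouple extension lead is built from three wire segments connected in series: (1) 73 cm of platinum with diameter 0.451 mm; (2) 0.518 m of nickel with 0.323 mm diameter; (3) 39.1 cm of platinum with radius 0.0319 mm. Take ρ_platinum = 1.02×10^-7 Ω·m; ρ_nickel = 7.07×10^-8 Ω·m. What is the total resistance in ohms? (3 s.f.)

13.4 Ω

Seg 1: A = π(d/2)² = π(2.2550e-04 m)² = 1.598e-07 m²
R_1 = (1.02×10^-7)(0.73)/(1.598e-07) = 0.4661 Ω
Seg 2: A = π(d/2)² = π(1.6150e-04 m)² = 8.194e-08 m²
R_2 = (7.07×10^-8)(0.518)/(8.194e-08) = 0.4469 Ω
Seg 3: A = πr² = π(3.1900e-05 m)² = 3.197e-09 m²
R_3 = (1.02×10^-7)(0.391)/(3.197e-09) = 12.48 Ω
R_total = R_1 + R_2 + R_3 = 13.4 Ω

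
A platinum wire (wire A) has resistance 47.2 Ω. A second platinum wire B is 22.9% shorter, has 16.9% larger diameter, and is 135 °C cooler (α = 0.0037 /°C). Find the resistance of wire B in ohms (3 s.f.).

R ∝ ρL/d² with ρ ∝ (1+αΔT), so R_B/R_A = (1 − 22.9/100) × (1 + 16.9/100)⁻² × (1 − 0.0037×135)
= 0.771 × 0.7318 × 0.5005 = 0.2824
R_B = 0.2824 × 47.2 = 13.3 Ω

13.3 Ω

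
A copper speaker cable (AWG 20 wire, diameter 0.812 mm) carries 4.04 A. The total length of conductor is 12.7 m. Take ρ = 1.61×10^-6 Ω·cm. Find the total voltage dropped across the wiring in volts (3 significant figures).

ρ = 1.61×10^-6 Ω·cm = 1.61×10^-8 Ω·m
A = π(0.812/2 mm)² = π(4.0600e-04 m)² = 5.178e-07 m²
R = ρL/A = (1.61×10^-8)(12.7)/(5.178e-07) = 0.3948 Ω
V = IR = 4.04 × 0.3948 = 1.60 V

1.60 V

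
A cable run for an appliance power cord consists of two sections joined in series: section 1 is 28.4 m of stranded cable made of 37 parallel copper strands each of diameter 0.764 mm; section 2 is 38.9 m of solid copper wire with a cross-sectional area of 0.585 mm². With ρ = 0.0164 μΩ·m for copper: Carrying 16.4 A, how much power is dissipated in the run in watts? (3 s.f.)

301 W

ρ = 0.0164 μΩ·m = 1.64×10^-8 Ω·m
Section 1: A_strand = π(3.8200e-04)² = 4.584e-07 m²; R₁ = ρL/(N·A_s) = (1.64×10^-8)(28.4)/(37×4.584e-07) = 0.02746 Ω
Section 2: A = 0.585 mm² = 5.850e-07 m²
R₂ = (1.64×10^-8)(38.9)/(5.850e-07) = 1.091 Ω
R = R₁ + R₂ = 1.118 Ω
P = I²R = (16.4)² × 1.118 = 301 W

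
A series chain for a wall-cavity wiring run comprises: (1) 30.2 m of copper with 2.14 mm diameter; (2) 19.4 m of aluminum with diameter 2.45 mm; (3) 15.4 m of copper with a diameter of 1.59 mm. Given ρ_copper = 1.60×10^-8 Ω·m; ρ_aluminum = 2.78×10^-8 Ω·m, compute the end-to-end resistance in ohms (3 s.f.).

0.373 Ω

Seg 1: A = π(d/2)² = π(1.0700e-03 m)² = 3.597e-06 m²
R_1 = (1.60×10^-8)(30.2)/(3.597e-06) = 0.1343 Ω
Seg 2: A = π(d/2)² = π(1.2250e-03 m)² = 4.714e-06 m²
R_2 = (2.78×10^-8)(19.4)/(4.714e-06) = 0.1144 Ω
Seg 3: A = π(d/2)² = π(7.9500e-04 m)² = 1.986e-06 m²
R_3 = (1.60×10^-8)(15.4)/(1.986e-06) = 0.1241 Ω
R_total = R_1 + R_2 + R_3 = 0.373 Ω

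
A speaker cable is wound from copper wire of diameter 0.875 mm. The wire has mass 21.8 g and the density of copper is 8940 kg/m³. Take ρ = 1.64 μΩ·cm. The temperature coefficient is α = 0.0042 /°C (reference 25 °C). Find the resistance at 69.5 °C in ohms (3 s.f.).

ρ = 1.64 μΩ·cm = 1.64×10^-8 Ω·m
A = π(d/2)² = π(4.3750e-04 m)² = 6.0132e-07 m²
L = m/(density·A) = 0.0218/(8940×6.0132e-07) = 4.055 m
R = ρL/A = (1.64×10^-8)(4.055)/(6.0132e-07) = 0.1106 Ω
R(69.5 °C) = 0.1106 × (1 + 0.0042×44.5) = 0.131 Ω

0.131 Ω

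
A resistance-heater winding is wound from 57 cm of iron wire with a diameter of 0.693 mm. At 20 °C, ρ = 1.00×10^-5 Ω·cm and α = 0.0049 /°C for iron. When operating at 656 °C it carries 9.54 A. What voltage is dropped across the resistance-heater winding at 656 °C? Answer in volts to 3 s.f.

5.93 V

ρ = 1.00×10^-5 Ω·cm = 1.00×10^-7 Ω·m
A = π(d/2)² = π(3.4650e-04 m)² = 3.772e-07 m²
R₍20₎ = ρL/A = (1.00×10^-7)(0.57)/(3.772e-07) = 0.1511 Ω
R₍656₎ = R₍20₎(1 + αΔT) = 0.1511 × (1 + 0.0049×636) = 0.6221 Ω
V = IR = 9.54 × 0.6221 = 5.93 V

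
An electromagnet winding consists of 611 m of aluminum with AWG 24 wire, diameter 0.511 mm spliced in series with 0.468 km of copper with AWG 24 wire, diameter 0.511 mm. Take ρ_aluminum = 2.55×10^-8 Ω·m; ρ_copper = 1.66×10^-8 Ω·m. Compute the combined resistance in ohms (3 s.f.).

Segment 1: A = π(0.511/2 mm)² = π(2.5550e-04 m)² = 2.051e-07 m²
R₁ = ρL/A = (2.55×10^-8)(611)/(2.051e-07) = 75.97 Ω
R₂ = (1.66×10^-8)(468)/(2.051e-07) = 37.88 Ω
R = R₁ + R₂ = 114 Ω

114 Ω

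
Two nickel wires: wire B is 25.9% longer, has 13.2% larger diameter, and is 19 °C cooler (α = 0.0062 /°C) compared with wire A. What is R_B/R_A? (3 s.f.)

0.867

R ∝ ρL/d² with ρ ∝ (1+αΔT), so R_B/R_A = (1 + 25.9/100) × (1 + 13.2/100)⁻² × (1 − 0.0062×19)
= 1.259 × 0.7804 × 0.8822 = 0.867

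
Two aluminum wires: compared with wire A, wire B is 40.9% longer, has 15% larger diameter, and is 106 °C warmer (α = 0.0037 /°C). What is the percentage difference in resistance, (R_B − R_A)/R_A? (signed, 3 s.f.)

R ∝ ρL/d² with ρ ∝ (1+αΔT), so R_B/R_A = (1 + 40.9/100) × (1 + 15/100)⁻² × (1 + 0.0037×106)
= 1.409 × 0.7561 × 1.392 = 1.483
(R_B − R_A)/R_A = 1.483 − 1 = 48.3%

48.3%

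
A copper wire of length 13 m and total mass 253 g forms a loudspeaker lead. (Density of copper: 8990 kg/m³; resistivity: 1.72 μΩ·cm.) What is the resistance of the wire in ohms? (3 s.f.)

ρ = 1.72 μΩ·cm = 1.72×10^-8 Ω·m
A = m/(density·L) = 0.253/(8990×13) = 2.1648e-06 m²
R = ρL/A = (1.72×10^-8)(13)/(2.1648e-06) = 0.103 Ω

0.103 Ω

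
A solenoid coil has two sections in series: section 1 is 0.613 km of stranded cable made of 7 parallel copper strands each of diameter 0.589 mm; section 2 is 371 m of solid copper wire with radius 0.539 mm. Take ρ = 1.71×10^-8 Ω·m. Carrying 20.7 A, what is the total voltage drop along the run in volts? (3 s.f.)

258 V

Section 1: A_strand = π(2.9450e-04)² = 2.725e-07 m²; R₁ = ρL/(N·A_s) = (1.71×10^-8)(613)/(7×2.725e-07) = 5.496 Ω
Section 2: A = πr² = π(5.3900e-04 m)² = 9.127e-07 m²
R₂ = (1.71×10^-8)(371)/(9.127e-07) = 6.951 Ω
R = R₁ + R₂ = 12.45 Ω
V = IR = 20.7 × 12.45 = 258 V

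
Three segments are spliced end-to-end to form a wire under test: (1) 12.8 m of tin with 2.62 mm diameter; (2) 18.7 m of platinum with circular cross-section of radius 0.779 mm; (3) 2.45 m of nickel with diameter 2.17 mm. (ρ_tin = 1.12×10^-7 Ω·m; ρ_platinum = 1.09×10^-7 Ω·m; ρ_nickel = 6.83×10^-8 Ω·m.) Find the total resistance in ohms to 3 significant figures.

1.38 Ω

Seg 1: A = π(d/2)² = π(1.3100e-03 m)² = 5.391e-06 m²
R_1 = (1.12×10^-7)(12.8)/(5.391e-06) = 0.2659 Ω
Seg 2: A = πr² = π(7.7900e-04 m)² = 1.906e-06 m²
R_2 = (1.09×10^-7)(18.7)/(1.906e-06) = 1.069 Ω
Seg 3: A = π(d/2)² = π(1.0850e-03 m)² = 3.698e-06 m²
R_3 = (6.83×10^-8)(2.45)/(3.698e-06) = 0.04525 Ω
R_total = R_1 + R_2 + R_3 = 1.38 Ω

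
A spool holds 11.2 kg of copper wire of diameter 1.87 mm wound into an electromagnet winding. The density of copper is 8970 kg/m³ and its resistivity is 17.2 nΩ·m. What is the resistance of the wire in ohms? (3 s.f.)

2.85 Ω

ρ = 17.2 nΩ·m = 1.72×10^-8 Ω·m
A = π(d/2)² = π(9.3500e-04 m)² = 2.7465e-06 m²
L = m/(density·A) = 11.2/(8970×2.7465e-06) = 454.6 m
R = ρL/A = (1.72×10^-8)(454.6)/(2.7465e-06) = 2.85 Ω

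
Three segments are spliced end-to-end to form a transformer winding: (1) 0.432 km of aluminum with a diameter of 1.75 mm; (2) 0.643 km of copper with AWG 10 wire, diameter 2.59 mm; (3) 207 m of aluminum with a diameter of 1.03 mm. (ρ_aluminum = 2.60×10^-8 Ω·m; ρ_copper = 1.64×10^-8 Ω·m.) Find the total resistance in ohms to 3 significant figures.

13.1 Ω

Seg 1: A = π(d/2)² = π(8.7500e-04 m)² = 2.405e-06 m²
R_1 = (2.60×10^-8)(432)/(2.405e-06) = 4.67 Ω
Seg 2: A = π(2.59/2 mm)² = π(1.2950e-03 m)² = 5.269e-06 m²
R_2 = (1.64×10^-8)(643)/(5.269e-06) = 2.002 Ω
Seg 3: A = π(d/2)² = π(5.1500e-04 m)² = 8.332e-07 m²
R_3 = (2.60×10^-8)(207)/(8.332e-07) = 6.459 Ω
R_total = R_1 + R_2 + R_3 = 13.1 Ω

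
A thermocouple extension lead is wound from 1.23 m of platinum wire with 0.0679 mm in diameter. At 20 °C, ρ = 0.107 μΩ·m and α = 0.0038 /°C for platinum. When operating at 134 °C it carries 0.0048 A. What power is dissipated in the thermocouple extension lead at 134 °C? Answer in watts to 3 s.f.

0.00120 W

ρ = 0.107 μΩ·m = 1.07×10^-7 Ω·m
A = π(d/2)² = π(3.3950e-05 m)² = 3.621e-09 m²
R₍20₎ = ρL/A = (1.07×10^-7)(1.23)/(3.621e-09) = 36.35 Ω
R₍134₎ = R₍20₎(1 + αΔT) = 36.35 × (1 + 0.0038×114) = 52.09 Ω
P = I²R = (0.0048)² × 52.09 = 0.00120 W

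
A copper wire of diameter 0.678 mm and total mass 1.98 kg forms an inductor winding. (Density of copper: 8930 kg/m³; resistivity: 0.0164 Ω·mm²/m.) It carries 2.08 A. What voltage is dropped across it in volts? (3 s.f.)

ρ = 0.0164 Ω·mm²/m = 1.64×10^-8 Ω·m
A = π(d/2)² = π(3.3900e-04 m)² = 3.6103e-07 m²
L = m/(density·A) = 1.98/(8930×3.6103e-07) = 614.1 m
R = ρL/A = (1.64×10^-8)(614.1)/(3.6103e-07) = 27.9 Ω
V = IR = 2.08 × 27.9 = 58.0 V

58.0 V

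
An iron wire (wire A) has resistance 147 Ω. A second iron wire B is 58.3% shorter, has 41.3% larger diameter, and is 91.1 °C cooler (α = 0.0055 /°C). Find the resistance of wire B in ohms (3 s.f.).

15.3 Ω

R ∝ ρL/d² with ρ ∝ (1+αΔT), so R_B/R_A = (1 − 58.3/100) × (1 + 41.3/100)⁻² × (1 − 0.0055×91.1)
= 0.417 × 0.5009 × 0.499 = 0.1042
R_B = 0.1042 × 147 = 15.3 Ω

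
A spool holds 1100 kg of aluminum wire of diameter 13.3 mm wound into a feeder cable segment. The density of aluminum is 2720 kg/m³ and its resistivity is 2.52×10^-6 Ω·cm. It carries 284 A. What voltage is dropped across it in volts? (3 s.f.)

ρ = 2.52×10^-6 Ω·cm = 2.52×10^-8 Ω·m
A = π(d/2)² = π(6.6500e-03 m)² = 1.3893e-04 m²
L = m/(density·A) = 1100/(2720×1.3893e-04) = 2911 m
R = ρL/A = (2.52×10^-8)(2911)/(1.3893e-04) = 0.528 Ω
V = IR = 284 × 0.528 = 150 V

150 V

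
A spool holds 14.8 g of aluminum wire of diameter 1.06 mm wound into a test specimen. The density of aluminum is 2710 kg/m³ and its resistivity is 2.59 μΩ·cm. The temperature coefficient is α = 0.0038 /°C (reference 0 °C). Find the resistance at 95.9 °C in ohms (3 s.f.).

ρ = 2.59 μΩ·cm = 2.59×10^-8 Ω·m
A = π(d/2)² = π(5.3000e-04 m)² = 8.8247e-07 m²
L = m/(density·A) = 0.0148/(2710×8.8247e-07) = 6.189 m
R = ρL/A = (2.59×10^-8)(6.189)/(8.8247e-07) = 0.1816 Ω
R(95.9 °C) = 0.1816 × (1 + 0.0038×95.9) = 0.248 Ω

0.248 Ω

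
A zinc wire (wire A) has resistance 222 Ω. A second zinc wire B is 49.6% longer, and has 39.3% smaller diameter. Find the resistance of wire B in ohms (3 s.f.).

901 Ω

R ∝ L/d², so R_B/R_A = (1 + 49.6/100) × (1 − 39.3/100)⁻²
= 1.496 × 2.714 = 4.06
R_B = 4.06 × 222 = 901 Ω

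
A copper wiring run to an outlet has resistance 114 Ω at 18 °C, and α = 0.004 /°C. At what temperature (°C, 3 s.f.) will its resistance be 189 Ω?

182 °C

R = R₀(1 + α(T − T₀)) ⇒ T = T₀ + (R/R₀ − 1)/α
T = 18 + (189/114 − 1)/0.004 = 18 + (0.6579)/0.004 = 182 °C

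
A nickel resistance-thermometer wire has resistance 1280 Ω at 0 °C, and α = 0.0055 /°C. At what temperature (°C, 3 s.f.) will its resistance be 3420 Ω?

R = R₀(1 + α(T − T₀)) ⇒ T = T₀ + (R/R₀ − 1)/α
T = 0 + (3420/1280 − 1)/0.0055 = 0 + (1.672)/0.0055 = 304 °C

304 °C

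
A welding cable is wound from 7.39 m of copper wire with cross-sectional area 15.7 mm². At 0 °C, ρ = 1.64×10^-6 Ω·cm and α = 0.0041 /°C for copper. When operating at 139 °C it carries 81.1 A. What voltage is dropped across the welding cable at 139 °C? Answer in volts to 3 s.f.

ρ = 1.64×10^-6 Ω·cm = 1.64×10^-8 Ω·m
A = 15.7 mm² = 1.570e-05 m²
R₍0₎ = ρL/A = (1.64×10^-8)(7.39)/(1.570e-05) = 0.007719 Ω
R₍139₎ = R₍0₎(1 + αΔT) = 0.007719 × (1 + 0.0041×139) = 0.01212 Ω
V = IR = 81.1 × 0.01212 = 0.983 V

0.983 V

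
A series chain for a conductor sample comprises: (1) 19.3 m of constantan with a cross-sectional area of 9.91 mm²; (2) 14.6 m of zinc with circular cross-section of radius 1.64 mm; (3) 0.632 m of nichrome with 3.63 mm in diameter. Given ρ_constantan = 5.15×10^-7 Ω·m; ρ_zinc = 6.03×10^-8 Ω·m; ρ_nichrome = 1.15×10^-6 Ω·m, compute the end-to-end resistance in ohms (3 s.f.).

1.18 Ω

Seg 1: A = 9.91 mm² = 9.910e-06 m²
R_1 = (5.15×10^-7)(19.3)/(9.910e-06) = 1.003 Ω
Seg 2: A = πr² = π(1.6400e-03 m)² = 8.450e-06 m²
R_2 = (6.03×10^-8)(14.6)/(8.450e-06) = 0.1042 Ω
Seg 3: A = π(d/2)² = π(1.8150e-03 m)² = 1.035e-05 m²
R_3 = (1.15×10^-6)(0.632)/(1.035e-05) = 0.07023 Ω
R_total = R_1 + R_2 + R_3 = 1.18 Ω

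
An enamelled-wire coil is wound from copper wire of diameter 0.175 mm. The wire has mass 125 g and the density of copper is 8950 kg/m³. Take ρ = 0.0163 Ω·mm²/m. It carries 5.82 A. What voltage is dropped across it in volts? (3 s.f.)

ρ = 0.0163 Ω·mm²/m = 1.63×10^-8 Ω·m
A = π(d/2)² = π(8.7500e-05 m)² = 2.4053e-08 m²
L = m/(density·A) = 0.125/(8950×2.4053e-08) = 580.7 m
R = ρL/A = (1.63×10^-8)(580.7)/(2.4053e-08) = 393.5 Ω
V = IR = 5.82 × 393.5 = 2290 V

2290 V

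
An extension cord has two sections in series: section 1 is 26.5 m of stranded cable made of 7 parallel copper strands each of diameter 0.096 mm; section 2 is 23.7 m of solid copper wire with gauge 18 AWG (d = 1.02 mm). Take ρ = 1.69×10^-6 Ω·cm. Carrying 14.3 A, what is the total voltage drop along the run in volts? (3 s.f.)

ρ = 1.69×10^-6 Ω·cm = 1.69×10^-8 Ω·m
Section 1: A_strand = π(4.8000e-05)² = 7.238e-09 m²; R₁ = ρL/(N·A_s) = (1.69×10^-8)(26.5)/(7×7.238e-09) = 8.839 Ω
Section 2: A = π(1.02/2 mm)² = π(5.1000e-04 m)² = 8.171e-07 m²
R₂ = (1.69×10^-8)(23.7)/(8.171e-07) = 0.4902 Ω
R = R₁ + R₂ = 9.329 Ω
V = IR = 14.3 × 9.329 = 133 V

133 V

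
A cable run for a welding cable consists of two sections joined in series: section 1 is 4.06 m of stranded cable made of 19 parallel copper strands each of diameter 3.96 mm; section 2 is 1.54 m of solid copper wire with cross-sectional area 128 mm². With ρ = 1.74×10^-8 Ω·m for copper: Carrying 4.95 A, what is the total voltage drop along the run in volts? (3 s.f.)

0.00253 V

Section 1: A_strand = π(1.9800e-03)² = 1.232e-05 m²; R₁ = ρL/(N·A_s) = (1.74×10^-8)(4.06)/(19×1.232e-05) = 3.019×10^-4 Ω
Section 2: A = 128 mm² = 1.280e-04 m²
R₂ = (1.74×10^-8)(1.54)/(1.280e-04) = 2.093×10^-4 Ω
R = R₁ + R₂ = 5.112×10^-4 Ω
V = IR = 4.95 × 5.112×10^-4 = 0.00253 V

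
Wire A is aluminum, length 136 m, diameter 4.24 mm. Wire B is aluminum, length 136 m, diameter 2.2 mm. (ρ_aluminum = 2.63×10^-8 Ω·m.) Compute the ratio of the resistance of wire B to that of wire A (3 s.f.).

R ∝ ρL/d², so R_B/R_A = (d_A/d_B)²
= (4.24/2.2)² = 3.71

3.71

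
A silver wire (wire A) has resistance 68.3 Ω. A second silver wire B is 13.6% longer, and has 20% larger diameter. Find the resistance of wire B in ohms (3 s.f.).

R ∝ L/d², so R_B/R_A = (1 + 13.6/100) × (1 + 20/100)⁻²
= 1.136 × 0.6944 = 0.7889
R_B = 0.7889 × 68.3 = 53.9 Ω

53.9 Ω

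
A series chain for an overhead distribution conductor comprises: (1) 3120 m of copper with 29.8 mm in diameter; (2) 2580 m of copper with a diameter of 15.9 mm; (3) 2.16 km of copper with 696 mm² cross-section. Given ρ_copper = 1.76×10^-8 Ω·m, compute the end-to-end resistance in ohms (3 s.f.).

Seg 1: A = π(d/2)² = π(1.4900e-02 m)² = 6.975e-04 m²
R_1 = (1.76×10^-8)(3120)/(6.975e-04) = 0.07873 Ω
Seg 2: A = π(d/2)² = π(7.9500e-03 m)² = 1.986e-04 m²
R_2 = (1.76×10^-8)(2580)/(1.986e-04) = 0.2287 Ω
Seg 3: A = 696 mm² = 6.960e-04 m²
R_3 = (1.76×10^-8)(2160)/(6.960e-04) = 0.05462 Ω
R_total = R_1 + R_2 + R_3 = 0.362 Ω

0.362 Ω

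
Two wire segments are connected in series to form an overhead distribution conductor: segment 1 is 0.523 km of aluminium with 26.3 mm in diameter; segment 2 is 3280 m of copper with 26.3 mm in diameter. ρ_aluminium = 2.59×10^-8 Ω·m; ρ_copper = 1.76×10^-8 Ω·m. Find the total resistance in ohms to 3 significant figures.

Segment 1: A = π(d/2)² = π(1.3150e-02 m)² = 5.433e-04 m²
R₁ = ρL/A = (2.59×10^-8)(523)/(5.433e-04) = 0.02493 Ω
R₂ = (1.76×10^-8)(3280)/(5.433e-04) = 0.1063 Ω
R = R₁ + R₂ = 0.131 Ω

0.131 Ω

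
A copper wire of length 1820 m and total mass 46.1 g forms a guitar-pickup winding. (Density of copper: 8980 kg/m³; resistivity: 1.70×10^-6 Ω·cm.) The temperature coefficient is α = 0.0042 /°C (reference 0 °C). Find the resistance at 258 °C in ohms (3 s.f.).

ρ = 1.70×10^-6 Ω·cm = 1.70×10^-8 Ω·m
A = m/(density·L) = 0.0461/(8980×1820) = 2.8207e-09 m²
R = ρL/A = (1.70×10^-8)(1820)/(2.8207e-09) = 10970 Ω
R(258 °C) = 10970 × (1 + 0.0042×258) = 22900 Ω

22900 Ω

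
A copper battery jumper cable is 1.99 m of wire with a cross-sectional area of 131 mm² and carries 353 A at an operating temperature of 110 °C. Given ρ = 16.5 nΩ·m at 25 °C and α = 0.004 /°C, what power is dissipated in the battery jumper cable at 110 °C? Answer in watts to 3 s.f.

ρ = 16.5 nΩ·m = 1.65×10^-8 Ω·m
A = 131 mm² = 1.310e-04 m²
R₍25₎ = ρL/A = (1.65×10^-8)(1.99)/(1.310e-04) = 2.506×10^-4 Ω
R₍110₎ = R₍25₎(1 + αΔT) = 2.506×10^-4 × (1 + 0.004×85) = 3.359×10^-4 Ω
P = I²R = (353)² × 3.359×10^-4 = 41.9 W

41.9 W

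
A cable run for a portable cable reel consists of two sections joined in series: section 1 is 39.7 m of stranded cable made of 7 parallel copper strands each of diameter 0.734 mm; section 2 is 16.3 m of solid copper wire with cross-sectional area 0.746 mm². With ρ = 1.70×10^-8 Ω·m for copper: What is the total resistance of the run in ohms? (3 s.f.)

Section 1: A_strand = π(3.6700e-04)² = 4.231e-07 m²; R₁ = ρL/(N·A_s) = (1.70×10^-8)(39.7)/(7×4.231e-07) = 0.2279 Ω
Section 2: A = 0.746 mm² = 7.460e-07 m²
R₂ = (1.70×10^-8)(16.3)/(7.460e-07) = 0.3714 Ω
R = R₁ + R₂ = 0.599 Ω

0.599 Ω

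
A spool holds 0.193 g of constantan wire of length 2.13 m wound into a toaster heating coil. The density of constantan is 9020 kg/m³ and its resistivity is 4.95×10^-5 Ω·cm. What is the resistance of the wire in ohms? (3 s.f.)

ρ = 4.95×10^-5 Ω·cm = 4.95×10^-7 Ω·m
A = m/(density·L) = 1.930×10^-4/(9020×2.13) = 1.0045e-08 m²
R = ρL/A = (4.95×10^-7)(2.13)/(1.0045e-08) = 105 Ω

105 Ω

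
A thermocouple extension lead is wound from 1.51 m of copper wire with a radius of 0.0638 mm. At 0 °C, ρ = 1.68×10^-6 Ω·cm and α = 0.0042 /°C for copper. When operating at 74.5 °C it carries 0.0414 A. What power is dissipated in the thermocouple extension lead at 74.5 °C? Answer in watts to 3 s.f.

ρ = 1.68×10^-6 Ω·cm = 1.68×10^-8 Ω·m
A = πr² = π(6.3800e-05 m)² = 1.279e-08 m²
R₍0₎ = ρL/A = (1.68×10^-8)(1.51)/(1.279e-08) = 1.984 Ω
R₍74.5₎ = R₍0₎(1 + αΔT) = 1.984 × (1 + 0.0042×74.5) = 2.605 Ω
P = I²R = (0.0414)² × 2.605 = 0.00446 W

0.00446 W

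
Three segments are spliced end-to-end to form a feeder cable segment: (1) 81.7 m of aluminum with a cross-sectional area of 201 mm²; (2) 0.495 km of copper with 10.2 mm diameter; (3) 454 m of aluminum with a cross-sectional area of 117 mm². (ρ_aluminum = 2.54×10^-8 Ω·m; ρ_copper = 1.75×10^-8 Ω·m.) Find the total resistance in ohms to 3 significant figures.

Seg 1: A = 201 mm² = 2.010e-04 m²
R_1 = (2.54×10^-8)(81.7)/(2.010e-04) = 0.01032 Ω
Seg 2: A = π(d/2)² = π(5.1000e-03 m)² = 8.171e-05 m²
R_2 = (1.75×10^-8)(495)/(8.171e-05) = 0.106 Ω
Seg 3: A = 117 mm² = 1.170e-04 m²
R_3 = (2.54×10^-8)(454)/(1.170e-04) = 0.09856 Ω
R_total = R_1 + R_2 + R_3 = 0.215 Ω

0.215 Ω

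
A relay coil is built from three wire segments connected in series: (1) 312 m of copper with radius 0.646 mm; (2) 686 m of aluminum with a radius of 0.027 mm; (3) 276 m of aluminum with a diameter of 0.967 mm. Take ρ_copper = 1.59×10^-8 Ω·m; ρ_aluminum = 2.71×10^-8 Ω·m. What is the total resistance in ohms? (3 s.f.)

8130 Ω

Seg 1: A = πr² = π(6.4600e-04 m)² = 1.311e-06 m²
R_1 = (1.59×10^-8)(312)/(1.311e-06) = 3.784 Ω
Seg 2: A = πr² = π(2.7000e-05 m)² = 2.290e-09 m²
R_2 = (2.71×10^-8)(686)/(2.290e-09) = 8117 Ω
Seg 3: A = π(d/2)² = π(4.8350e-04 m)² = 7.344e-07 m²
R_3 = (2.71×10^-8)(276)/(7.344e-07) = 10.18 Ω
R_total = R_1 + R_2 + R_3 = 8130 Ω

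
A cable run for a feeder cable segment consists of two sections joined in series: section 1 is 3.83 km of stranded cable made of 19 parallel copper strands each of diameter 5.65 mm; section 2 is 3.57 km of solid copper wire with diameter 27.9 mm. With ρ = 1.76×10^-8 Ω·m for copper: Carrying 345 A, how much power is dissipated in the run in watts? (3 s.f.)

Section 1: A_strand = π(2.8250e-03)² = 2.507e-05 m²; R₁ = ρL/(N·A_s) = (1.76×10^-8)(3830)/(19×2.507e-05) = 0.1415 Ω
Section 2: A = π(d/2)² = π(1.3950e-02 m)² = 6.114e-04 m²
R₂ = (1.76×10^-8)(3570)/(6.114e-04) = 0.1028 Ω
R = R₁ + R₂ = 0.2443 Ω
P = I²R = (345)² × 0.2443 = 29100 W

29100 W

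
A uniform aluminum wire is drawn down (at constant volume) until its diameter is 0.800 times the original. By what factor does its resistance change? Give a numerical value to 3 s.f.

Volume constant ⇒ L' = L/r² with r = 0.8. R' = ρL'/A' = ρ(L/r²)/(πr²d₀²/4) = R/r⁴.
Factor = 2.44

2.44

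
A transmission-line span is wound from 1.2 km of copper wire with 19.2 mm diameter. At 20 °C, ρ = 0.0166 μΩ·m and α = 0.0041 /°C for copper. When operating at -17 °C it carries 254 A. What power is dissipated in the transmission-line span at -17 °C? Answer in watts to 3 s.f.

3770 W

ρ = 0.0166 μΩ·m = 1.66×10^-8 Ω·m
A = π(d/2)² = π(9.6000e-03 m)² = 2.895e-04 m²
R₍20₎ = ρL/A = (1.66×10^-8)(1200)/(2.895e-04) = 0.0688 Ω
R₍-17₎ = R₍20₎(1 + αΔT) = 0.0688 × (1 + 0.0041×-37) = 0.05836 Ω
P = I²R = (254)² × 0.05836 = 3770 W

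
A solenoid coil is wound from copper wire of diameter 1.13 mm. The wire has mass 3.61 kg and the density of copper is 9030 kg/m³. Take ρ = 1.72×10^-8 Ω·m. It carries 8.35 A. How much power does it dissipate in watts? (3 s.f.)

477 W

A = π(d/2)² = π(5.6500e-04 m)² = 1.0029e-06 m²
L = m/(density·A) = 3.61/(9030×1.0029e-06) = 398.6 m
R = ρL/A = (1.72×10^-8)(398.6)/(1.0029e-06) = 6.837 Ω
P = I²R = (8.35)² × 6.837 = 477 W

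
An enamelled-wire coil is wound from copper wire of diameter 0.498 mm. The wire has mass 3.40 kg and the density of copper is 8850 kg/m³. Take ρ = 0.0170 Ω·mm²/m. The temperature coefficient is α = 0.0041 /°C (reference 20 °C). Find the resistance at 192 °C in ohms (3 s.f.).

294 Ω

ρ = 0.0170 Ω·mm²/m = 1.70×10^-8 Ω·m
A = π(d/2)² = π(2.4900e-04 m)² = 1.9478e-07 m²
L = m/(density·A) = 3.4/(8850×1.9478e-07) = 1972 m
R = ρL/A = (1.70×10^-8)(1972)/(1.9478e-07) = 172.1 Ω
R(192 °C) = 172.1 × (1 + 0.0041×172) = 294 Ω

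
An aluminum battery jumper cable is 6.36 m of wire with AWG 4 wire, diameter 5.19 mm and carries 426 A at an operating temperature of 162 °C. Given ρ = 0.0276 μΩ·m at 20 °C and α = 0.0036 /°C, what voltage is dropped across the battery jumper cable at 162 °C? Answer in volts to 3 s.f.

ρ = 0.0276 μΩ·m = 2.76×10^-8 Ω·m
A = π(5.19/2 mm)² = π(2.5950e-03 m)² = 2.116e-05 m²
R₍20₎ = ρL/A = (2.76×10^-8)(6.36)/(2.116e-05) = 0.008297 Ω
R₍162₎ = R₍20₎(1 + αΔT) = 0.008297 × (1 + 0.0036×142) = 0.01254 Ω
V = IR = 426 × 0.01254 = 5.34 V

5.34 V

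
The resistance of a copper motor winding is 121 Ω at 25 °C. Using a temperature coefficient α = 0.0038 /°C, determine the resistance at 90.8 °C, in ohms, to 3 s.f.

151 Ω

ΔT = 90.8 − 25 = 65.8 °C
R = R₀(1 + αΔT) = 121 × (1 + 0.0038×65.8) = 121 × 1.25 = 151 Ω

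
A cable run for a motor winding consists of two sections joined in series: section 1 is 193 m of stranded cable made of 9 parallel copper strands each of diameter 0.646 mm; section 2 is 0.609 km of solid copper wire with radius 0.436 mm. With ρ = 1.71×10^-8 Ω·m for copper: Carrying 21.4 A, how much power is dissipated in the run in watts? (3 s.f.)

8500 W

Section 1: A_strand = π(3.2300e-04)² = 3.278e-07 m²; R₁ = ρL/(N·A_s) = (1.71×10^-8)(193)/(9×3.278e-07) = 1.119 Ω
Section 2: A = πr² = π(4.3600e-04 m)² = 5.972e-07 m²
R₂ = (1.71×10^-8)(609)/(5.972e-07) = 17.44 Ω
R = R₁ + R₂ = 18.56 Ω
P = I²R = (21.4)² × 18.56 = 8500 W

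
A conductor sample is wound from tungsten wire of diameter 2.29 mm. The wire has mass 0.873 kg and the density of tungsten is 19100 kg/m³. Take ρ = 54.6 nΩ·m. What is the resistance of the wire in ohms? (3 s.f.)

0.147 Ω

ρ = 54.6 nΩ·m = 5.46×10^-8 Ω·m
A = π(d/2)² = π(1.1450e-03 m)² = 4.1187e-06 m²
L = m/(density·A) = 0.873/(19100×4.1187e-06) = 11.1 m
R = ρL/A = (5.46×10^-8)(11.1)/(4.1187e-06) = 0.147 Ω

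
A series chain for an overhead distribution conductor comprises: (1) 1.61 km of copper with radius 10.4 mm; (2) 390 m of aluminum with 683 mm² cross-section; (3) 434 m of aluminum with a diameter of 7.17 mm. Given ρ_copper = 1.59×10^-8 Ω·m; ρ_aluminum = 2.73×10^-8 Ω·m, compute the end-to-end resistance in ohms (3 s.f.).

0.384 Ω

Seg 1: A = πr² = π(1.0400e-02 m)² = 3.398e-04 m²
R_1 = (1.59×10^-8)(1610)/(3.398e-04) = 0.07534 Ω
Seg 2: A = 683 mm² = 6.830e-04 m²
R_2 = (2.73×10^-8)(390)/(6.830e-04) = 0.01559 Ω
Seg 3: A = π(d/2)² = π(3.5850e-03 m)² = 4.038e-05 m²
R_3 = (2.73×10^-8)(434)/(4.038e-05) = 0.2934 Ω
R_total = R_1 + R_2 + R_3 = 0.384 Ω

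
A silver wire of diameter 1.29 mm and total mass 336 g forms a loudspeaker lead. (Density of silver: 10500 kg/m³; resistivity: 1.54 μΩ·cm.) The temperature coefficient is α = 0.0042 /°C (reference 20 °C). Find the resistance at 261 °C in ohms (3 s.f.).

ρ = 1.54 μΩ·cm = 1.54×10^-8 Ω·m
A = π(d/2)² = π(6.4500e-04 m)² = 1.3070e-06 m²
L = m/(density·A) = 0.336/(10500×1.3070e-06) = 24.48 m
R = ρL/A = (1.54×10^-8)(24.48)/(1.3070e-06) = 0.2885 Ω
R(261 °C) = 0.2885 × (1 + 0.0042×241) = 0.581 Ω

0.581 Ω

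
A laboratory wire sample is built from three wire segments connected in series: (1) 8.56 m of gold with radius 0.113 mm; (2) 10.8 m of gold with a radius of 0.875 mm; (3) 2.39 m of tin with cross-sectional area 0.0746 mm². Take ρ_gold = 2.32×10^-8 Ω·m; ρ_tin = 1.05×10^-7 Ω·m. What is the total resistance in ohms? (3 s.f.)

8.42 Ω

Seg 1: A = πr² = π(1.1300e-04 m)² = 4.011e-08 m²
R_1 = (2.32×10^-8)(8.56)/(4.011e-08) = 4.951 Ω
Seg 2: A = πr² = π(8.7500e-04 m)² = 2.405e-06 m²
R_2 = (2.32×10^-8)(10.8)/(2.405e-06) = 0.1042 Ω
Seg 3: A = 0.0746 mm² = 7.460e-08 m²
R_3 = (1.05×10^-7)(2.39)/(7.460e-08) = 3.364 Ω
R_total = R_1 + R_2 + R_3 = 8.42 Ω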